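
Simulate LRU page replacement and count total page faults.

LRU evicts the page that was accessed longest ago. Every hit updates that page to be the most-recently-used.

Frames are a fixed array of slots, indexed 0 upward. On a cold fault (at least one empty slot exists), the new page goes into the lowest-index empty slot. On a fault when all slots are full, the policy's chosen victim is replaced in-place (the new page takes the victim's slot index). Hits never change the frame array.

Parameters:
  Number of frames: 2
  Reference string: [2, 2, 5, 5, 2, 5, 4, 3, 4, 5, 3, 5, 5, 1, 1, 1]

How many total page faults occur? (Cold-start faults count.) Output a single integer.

Step 0: ref 2 → FAULT, frames=[2,-]
Step 1: ref 2 → HIT, frames=[2,-]
Step 2: ref 5 → FAULT, frames=[2,5]
Step 3: ref 5 → HIT, frames=[2,5]
Step 4: ref 2 → HIT, frames=[2,5]
Step 5: ref 5 → HIT, frames=[2,5]
Step 6: ref 4 → FAULT (evict 2), frames=[4,5]
Step 7: ref 3 → FAULT (evict 5), frames=[4,3]
Step 8: ref 4 → HIT, frames=[4,3]
Step 9: ref 5 → FAULT (evict 3), frames=[4,5]
Step 10: ref 3 → FAULT (evict 4), frames=[3,5]
Step 11: ref 5 → HIT, frames=[3,5]
Step 12: ref 5 → HIT, frames=[3,5]
Step 13: ref 1 → FAULT (evict 3), frames=[1,5]
Step 14: ref 1 → HIT, frames=[1,5]
Step 15: ref 1 → HIT, frames=[1,5]
Total faults: 7

Answer: 7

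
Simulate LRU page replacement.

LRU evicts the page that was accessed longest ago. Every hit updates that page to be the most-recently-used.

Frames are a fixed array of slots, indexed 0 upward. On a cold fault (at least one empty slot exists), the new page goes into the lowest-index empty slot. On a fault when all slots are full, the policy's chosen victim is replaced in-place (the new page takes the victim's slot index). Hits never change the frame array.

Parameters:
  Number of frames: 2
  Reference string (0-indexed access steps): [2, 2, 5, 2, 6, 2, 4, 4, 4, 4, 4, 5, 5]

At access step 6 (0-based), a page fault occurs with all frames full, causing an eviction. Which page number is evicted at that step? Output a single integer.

Answer: 6

Derivation:
Step 0: ref 2 -> FAULT, frames=[2,-]
Step 1: ref 2 -> HIT, frames=[2,-]
Step 2: ref 5 -> FAULT, frames=[2,5]
Step 3: ref 2 -> HIT, frames=[2,5]
Step 4: ref 6 -> FAULT, evict 5, frames=[2,6]
Step 5: ref 2 -> HIT, frames=[2,6]
Step 6: ref 4 -> FAULT, evict 6, frames=[2,4]
At step 6: evicted page 6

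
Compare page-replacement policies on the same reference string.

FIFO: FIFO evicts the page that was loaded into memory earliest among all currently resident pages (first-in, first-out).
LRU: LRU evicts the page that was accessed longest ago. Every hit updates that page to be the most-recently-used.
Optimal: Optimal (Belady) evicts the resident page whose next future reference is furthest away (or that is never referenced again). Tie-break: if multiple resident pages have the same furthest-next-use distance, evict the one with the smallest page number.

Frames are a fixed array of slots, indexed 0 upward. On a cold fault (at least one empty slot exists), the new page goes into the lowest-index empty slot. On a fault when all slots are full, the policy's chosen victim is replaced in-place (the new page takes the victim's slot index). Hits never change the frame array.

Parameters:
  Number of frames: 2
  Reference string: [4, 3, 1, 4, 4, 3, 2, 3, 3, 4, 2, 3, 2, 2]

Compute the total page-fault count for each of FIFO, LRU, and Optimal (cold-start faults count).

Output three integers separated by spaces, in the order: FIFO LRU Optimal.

Answer: 9 9 7

Derivation:
--- FIFO ---
  step 0: ref 4 -> FAULT, frames=[4,-] (faults so far: 1)
  step 1: ref 3 -> FAULT, frames=[4,3] (faults so far: 2)
  step 2: ref 1 -> FAULT, evict 4, frames=[1,3] (faults so far: 3)
  step 3: ref 4 -> FAULT, evict 3, frames=[1,4] (faults so far: 4)
  step 4: ref 4 -> HIT, frames=[1,4] (faults so far: 4)
  step 5: ref 3 -> FAULT, evict 1, frames=[3,4] (faults so far: 5)
  step 6: ref 2 -> FAULT, evict 4, frames=[3,2] (faults so far: 6)
  step 7: ref 3 -> HIT, frames=[3,2] (faults so far: 6)
  step 8: ref 3 -> HIT, frames=[3,2] (faults so far: 6)
  step 9: ref 4 -> FAULT, evict 3, frames=[4,2] (faults so far: 7)
  step 10: ref 2 -> HIT, frames=[4,2] (faults so far: 7)
  step 11: ref 3 -> FAULT, evict 2, frames=[4,3] (faults so far: 8)
  step 12: ref 2 -> FAULT, evict 4, frames=[2,3] (faults so far: 9)
  step 13: ref 2 -> HIT, frames=[2,3] (faults so far: 9)
  FIFO total faults: 9
--- LRU ---
  step 0: ref 4 -> FAULT, frames=[4,-] (faults so far: 1)
  step 1: ref 3 -> FAULT, frames=[4,3] (faults so far: 2)
  step 2: ref 1 -> FAULT, evict 4, frames=[1,3] (faults so far: 3)
  step 3: ref 4 -> FAULT, evict 3, frames=[1,4] (faults so far: 4)
  step 4: ref 4 -> HIT, frames=[1,4] (faults so far: 4)
  step 5: ref 3 -> FAULT, evict 1, frames=[3,4] (faults so far: 5)
  step 6: ref 2 -> FAULT, evict 4, frames=[3,2] (faults so far: 6)
  step 7: ref 3 -> HIT, frames=[3,2] (faults so far: 6)
  step 8: ref 3 -> HIT, frames=[3,2] (faults so far: 6)
  step 9: ref 4 -> FAULT, evict 2, frames=[3,4] (faults so far: 7)
  step 10: ref 2 -> FAULT, evict 3, frames=[2,4] (faults so far: 8)
  step 11: ref 3 -> FAULT, evict 4, frames=[2,3] (faults so far: 9)
  step 12: ref 2 -> HIT, frames=[2,3] (faults so far: 9)
  step 13: ref 2 -> HIT, frames=[2,3] (faults so far: 9)
  LRU total faults: 9
--- Optimal ---
  step 0: ref 4 -> FAULT, frames=[4,-] (faults so far: 1)
  step 1: ref 3 -> FAULT, frames=[4,3] (faults so far: 2)
  step 2: ref 1 -> FAULT, evict 3, frames=[4,1] (faults so far: 3)
  step 3: ref 4 -> HIT, frames=[4,1] (faults so far: 3)
  step 4: ref 4 -> HIT, frames=[4,1] (faults so far: 3)
  step 5: ref 3 -> FAULT, evict 1, frames=[4,3] (faults so far: 4)
  step 6: ref 2 -> FAULT, evict 4, frames=[2,3] (faults so far: 5)
  step 7: ref 3 -> HIT, frames=[2,3] (faults so far: 5)
  step 8: ref 3 -> HIT, frames=[2,3] (faults so far: 5)
  step 9: ref 4 -> FAULT, evict 3, frames=[2,4] (faults so far: 6)
  step 10: ref 2 -> HIT, frames=[2,4] (faults so far: 6)
  step 11: ref 3 -> FAULT, evict 4, frames=[2,3] (faults so far: 7)
  step 12: ref 2 -> HIT, frames=[2,3] (faults so far: 7)
  step 13: ref 2 -> HIT, frames=[2,3] (faults so far: 7)
  Optimal total faults: 7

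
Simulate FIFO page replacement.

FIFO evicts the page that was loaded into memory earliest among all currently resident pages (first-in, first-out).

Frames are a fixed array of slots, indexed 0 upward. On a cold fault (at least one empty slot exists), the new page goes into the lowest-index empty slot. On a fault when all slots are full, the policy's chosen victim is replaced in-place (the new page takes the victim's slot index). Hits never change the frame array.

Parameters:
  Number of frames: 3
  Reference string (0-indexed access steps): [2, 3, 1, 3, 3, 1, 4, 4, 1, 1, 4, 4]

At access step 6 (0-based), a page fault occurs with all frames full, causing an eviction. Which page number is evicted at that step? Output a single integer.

Step 0: ref 2 -> FAULT, frames=[2,-,-]
Step 1: ref 3 -> FAULT, frames=[2,3,-]
Step 2: ref 1 -> FAULT, frames=[2,3,1]
Step 3: ref 3 -> HIT, frames=[2,3,1]
Step 4: ref 3 -> HIT, frames=[2,3,1]
Step 5: ref 1 -> HIT, frames=[2,3,1]
Step 6: ref 4 -> FAULT, evict 2, frames=[4,3,1]
At step 6: evicted page 2

Answer: 2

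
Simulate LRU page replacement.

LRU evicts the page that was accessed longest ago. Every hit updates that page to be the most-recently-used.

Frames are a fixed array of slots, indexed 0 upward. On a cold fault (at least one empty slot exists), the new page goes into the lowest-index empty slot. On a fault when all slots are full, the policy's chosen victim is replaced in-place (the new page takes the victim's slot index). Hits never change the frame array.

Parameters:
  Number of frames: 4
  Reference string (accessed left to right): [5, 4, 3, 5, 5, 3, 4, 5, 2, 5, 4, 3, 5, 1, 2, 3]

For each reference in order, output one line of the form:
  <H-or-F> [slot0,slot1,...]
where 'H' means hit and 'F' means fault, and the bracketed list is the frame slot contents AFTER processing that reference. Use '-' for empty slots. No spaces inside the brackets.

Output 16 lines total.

F [5,-,-,-]
F [5,4,-,-]
F [5,4,3,-]
H [5,4,3,-]
H [5,4,3,-]
H [5,4,3,-]
H [5,4,3,-]
H [5,4,3,-]
F [5,4,3,2]
H [5,4,3,2]
H [5,4,3,2]
H [5,4,3,2]
H [5,4,3,2]
F [5,4,3,1]
F [5,2,3,1]
H [5,2,3,1]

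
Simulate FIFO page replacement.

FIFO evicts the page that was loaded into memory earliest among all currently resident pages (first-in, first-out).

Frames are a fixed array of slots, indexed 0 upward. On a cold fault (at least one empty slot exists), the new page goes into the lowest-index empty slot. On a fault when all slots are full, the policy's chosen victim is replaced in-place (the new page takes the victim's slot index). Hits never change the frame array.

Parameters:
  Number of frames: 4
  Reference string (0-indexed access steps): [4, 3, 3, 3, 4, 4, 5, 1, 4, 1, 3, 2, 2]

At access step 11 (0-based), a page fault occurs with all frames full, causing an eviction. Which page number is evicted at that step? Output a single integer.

Answer: 4

Derivation:
Step 0: ref 4 -> FAULT, frames=[4,-,-,-]
Step 1: ref 3 -> FAULT, frames=[4,3,-,-]
Step 2: ref 3 -> HIT, frames=[4,3,-,-]
Step 3: ref 3 -> HIT, frames=[4,3,-,-]
Step 4: ref 4 -> HIT, frames=[4,3,-,-]
Step 5: ref 4 -> HIT, frames=[4,3,-,-]
Step 6: ref 5 -> FAULT, frames=[4,3,5,-]
Step 7: ref 1 -> FAULT, frames=[4,3,5,1]
Step 8: ref 4 -> HIT, frames=[4,3,5,1]
Step 9: ref 1 -> HIT, frames=[4,3,5,1]
Step 10: ref 3 -> HIT, frames=[4,3,5,1]
Step 11: ref 2 -> FAULT, evict 4, frames=[2,3,5,1]
At step 11: evicted page 4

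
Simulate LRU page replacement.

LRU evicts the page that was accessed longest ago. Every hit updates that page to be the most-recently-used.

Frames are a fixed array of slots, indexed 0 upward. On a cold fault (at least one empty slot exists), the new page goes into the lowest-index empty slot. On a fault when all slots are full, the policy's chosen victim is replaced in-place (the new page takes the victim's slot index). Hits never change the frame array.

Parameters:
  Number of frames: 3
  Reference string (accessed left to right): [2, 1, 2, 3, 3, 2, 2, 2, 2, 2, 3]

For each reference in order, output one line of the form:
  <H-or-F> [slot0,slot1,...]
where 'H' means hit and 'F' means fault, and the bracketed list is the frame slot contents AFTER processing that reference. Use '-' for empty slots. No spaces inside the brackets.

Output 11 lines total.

F [2,-,-]
F [2,1,-]
H [2,1,-]
F [2,1,3]
H [2,1,3]
H [2,1,3]
H [2,1,3]
H [2,1,3]
H [2,1,3]
H [2,1,3]
H [2,1,3]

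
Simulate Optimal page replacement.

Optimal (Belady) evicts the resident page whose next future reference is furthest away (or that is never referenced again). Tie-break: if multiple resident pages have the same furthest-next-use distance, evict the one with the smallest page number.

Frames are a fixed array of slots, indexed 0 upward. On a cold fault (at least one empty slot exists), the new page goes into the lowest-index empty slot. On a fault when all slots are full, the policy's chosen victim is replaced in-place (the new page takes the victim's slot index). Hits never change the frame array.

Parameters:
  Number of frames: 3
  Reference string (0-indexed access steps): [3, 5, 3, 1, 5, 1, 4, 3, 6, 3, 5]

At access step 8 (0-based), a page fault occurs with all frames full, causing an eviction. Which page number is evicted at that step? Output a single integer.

Step 0: ref 3 -> FAULT, frames=[3,-,-]
Step 1: ref 5 -> FAULT, frames=[3,5,-]
Step 2: ref 3 -> HIT, frames=[3,5,-]
Step 3: ref 1 -> FAULT, frames=[3,5,1]
Step 4: ref 5 -> HIT, frames=[3,5,1]
Step 5: ref 1 -> HIT, frames=[3,5,1]
Step 6: ref 4 -> FAULT, evict 1, frames=[3,5,4]
Step 7: ref 3 -> HIT, frames=[3,5,4]
Step 8: ref 6 -> FAULT, evict 4, frames=[3,5,6]
At step 8: evicted page 4

Answer: 4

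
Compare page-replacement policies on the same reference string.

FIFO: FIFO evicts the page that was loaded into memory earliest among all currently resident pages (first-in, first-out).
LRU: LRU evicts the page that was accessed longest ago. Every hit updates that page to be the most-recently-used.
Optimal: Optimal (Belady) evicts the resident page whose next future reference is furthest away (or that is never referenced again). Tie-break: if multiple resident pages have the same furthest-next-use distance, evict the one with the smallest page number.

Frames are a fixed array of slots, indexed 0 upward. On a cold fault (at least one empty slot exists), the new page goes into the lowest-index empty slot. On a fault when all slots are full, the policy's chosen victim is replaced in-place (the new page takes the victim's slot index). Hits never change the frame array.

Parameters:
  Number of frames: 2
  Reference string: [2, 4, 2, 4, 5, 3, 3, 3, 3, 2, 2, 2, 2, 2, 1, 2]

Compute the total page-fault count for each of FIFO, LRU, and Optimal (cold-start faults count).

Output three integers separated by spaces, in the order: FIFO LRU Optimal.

Answer: 6 6 5

Derivation:
--- FIFO ---
  step 0: ref 2 -> FAULT, frames=[2,-] (faults so far: 1)
  step 1: ref 4 -> FAULT, frames=[2,4] (faults so far: 2)
  step 2: ref 2 -> HIT, frames=[2,4] (faults so far: 2)
  step 3: ref 4 -> HIT, frames=[2,4] (faults so far: 2)
  step 4: ref 5 -> FAULT, evict 2, frames=[5,4] (faults so far: 3)
  step 5: ref 3 -> FAULT, evict 4, frames=[5,3] (faults so far: 4)
  step 6: ref 3 -> HIT, frames=[5,3] (faults so far: 4)
  step 7: ref 3 -> HIT, frames=[5,3] (faults so far: 4)
  step 8: ref 3 -> HIT, frames=[5,3] (faults so far: 4)
  step 9: ref 2 -> FAULT, evict 5, frames=[2,3] (faults so far: 5)
  step 10: ref 2 -> HIT, frames=[2,3] (faults so far: 5)
  step 11: ref 2 -> HIT, frames=[2,3] (faults so far: 5)
  step 12: ref 2 -> HIT, frames=[2,3] (faults so far: 5)
  step 13: ref 2 -> HIT, frames=[2,3] (faults so far: 5)
  step 14: ref 1 -> FAULT, evict 3, frames=[2,1] (faults so far: 6)
  step 15: ref 2 -> HIT, frames=[2,1] (faults so far: 6)
  FIFO total faults: 6
--- LRU ---
  step 0: ref 2 -> FAULT, frames=[2,-] (faults so far: 1)
  step 1: ref 4 -> FAULT, frames=[2,4] (faults so far: 2)
  step 2: ref 2 -> HIT, frames=[2,4] (faults so far: 2)
  step 3: ref 4 -> HIT, frames=[2,4] (faults so far: 2)
  step 4: ref 5 -> FAULT, evict 2, frames=[5,4] (faults so far: 3)
  step 5: ref 3 -> FAULT, evict 4, frames=[5,3] (faults so far: 4)
  step 6: ref 3 -> HIT, frames=[5,3] (faults so far: 4)
  step 7: ref 3 -> HIT, frames=[5,3] (faults so far: 4)
  step 8: ref 3 -> HIT, frames=[5,3] (faults so far: 4)
  step 9: ref 2 -> FAULT, evict 5, frames=[2,3] (faults so far: 5)
  step 10: ref 2 -> HIT, frames=[2,3] (faults so far: 5)
  step 11: ref 2 -> HIT, frames=[2,3] (faults so far: 5)
  step 12: ref 2 -> HIT, frames=[2,3] (faults so far: 5)
  step 13: ref 2 -> HIT, frames=[2,3] (faults so far: 5)
  step 14: ref 1 -> FAULT, evict 3, frames=[2,1] (faults so far: 6)
  step 15: ref 2 -> HIT, frames=[2,1] (faults so far: 6)
  LRU total faults: 6
--- Optimal ---
  step 0: ref 2 -> FAULT, frames=[2,-] (faults so far: 1)
  step 1: ref 4 -> FAULT, frames=[2,4] (faults so far: 2)
  step 2: ref 2 -> HIT, frames=[2,4] (faults so far: 2)
  step 3: ref 4 -> HIT, frames=[2,4] (faults so far: 2)
  step 4: ref 5 -> FAULT, evict 4, frames=[2,5] (faults so far: 3)
  step 5: ref 3 -> FAULT, evict 5, frames=[2,3] (faults so far: 4)
  step 6: ref 3 -> HIT, frames=[2,3] (faults so far: 4)
  step 7: ref 3 -> HIT, frames=[2,3] (faults so far: 4)
  step 8: ref 3 -> HIT, frames=[2,3] (faults so far: 4)
  step 9: ref 2 -> HIT, frames=[2,3] (faults so far: 4)
  step 10: ref 2 -> HIT, frames=[2,3] (faults so far: 4)
  step 11: ref 2 -> HIT, frames=[2,3] (faults so far: 4)
  step 12: ref 2 -> HIT, frames=[2,3] (faults so far: 4)
  step 13: ref 2 -> HIT, frames=[2,3] (faults so far: 4)
  step 14: ref 1 -> FAULT, evict 3, frames=[2,1] (faults so far: 5)
  step 15: ref 2 -> HIT, frames=[2,1] (faults so far: 5)
  Optimal total faults: 5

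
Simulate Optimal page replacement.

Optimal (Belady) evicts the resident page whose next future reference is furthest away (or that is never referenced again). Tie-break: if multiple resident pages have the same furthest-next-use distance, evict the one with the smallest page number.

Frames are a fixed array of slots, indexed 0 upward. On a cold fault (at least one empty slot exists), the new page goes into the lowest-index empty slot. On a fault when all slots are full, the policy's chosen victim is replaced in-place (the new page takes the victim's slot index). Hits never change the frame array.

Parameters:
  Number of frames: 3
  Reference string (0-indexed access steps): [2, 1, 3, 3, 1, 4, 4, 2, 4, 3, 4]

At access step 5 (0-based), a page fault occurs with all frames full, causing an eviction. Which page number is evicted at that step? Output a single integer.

Answer: 1

Derivation:
Step 0: ref 2 -> FAULT, frames=[2,-,-]
Step 1: ref 1 -> FAULT, frames=[2,1,-]
Step 2: ref 3 -> FAULT, frames=[2,1,3]
Step 3: ref 3 -> HIT, frames=[2,1,3]
Step 4: ref 1 -> HIT, frames=[2,1,3]
Step 5: ref 4 -> FAULT, evict 1, frames=[2,4,3]
At step 5: evicted page 1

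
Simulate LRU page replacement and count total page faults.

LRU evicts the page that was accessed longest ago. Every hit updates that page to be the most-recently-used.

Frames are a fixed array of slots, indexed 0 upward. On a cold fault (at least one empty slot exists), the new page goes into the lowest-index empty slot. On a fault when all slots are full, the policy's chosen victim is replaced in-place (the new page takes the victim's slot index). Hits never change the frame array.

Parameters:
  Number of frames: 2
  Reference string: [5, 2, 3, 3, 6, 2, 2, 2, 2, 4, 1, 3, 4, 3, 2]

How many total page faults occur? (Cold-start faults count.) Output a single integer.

Step 0: ref 5 → FAULT, frames=[5,-]
Step 1: ref 2 → FAULT, frames=[5,2]
Step 2: ref 3 → FAULT (evict 5), frames=[3,2]
Step 3: ref 3 → HIT, frames=[3,2]
Step 4: ref 6 → FAULT (evict 2), frames=[3,6]
Step 5: ref 2 → FAULT (evict 3), frames=[2,6]
Step 6: ref 2 → HIT, frames=[2,6]
Step 7: ref 2 → HIT, frames=[2,6]
Step 8: ref 2 → HIT, frames=[2,6]
Step 9: ref 4 → FAULT (evict 6), frames=[2,4]
Step 10: ref 1 → FAULT (evict 2), frames=[1,4]
Step 11: ref 3 → FAULT (evict 4), frames=[1,3]
Step 12: ref 4 → FAULT (evict 1), frames=[4,3]
Step 13: ref 3 → HIT, frames=[4,3]
Step 14: ref 2 → FAULT (evict 4), frames=[2,3]
Total faults: 10

Answer: 10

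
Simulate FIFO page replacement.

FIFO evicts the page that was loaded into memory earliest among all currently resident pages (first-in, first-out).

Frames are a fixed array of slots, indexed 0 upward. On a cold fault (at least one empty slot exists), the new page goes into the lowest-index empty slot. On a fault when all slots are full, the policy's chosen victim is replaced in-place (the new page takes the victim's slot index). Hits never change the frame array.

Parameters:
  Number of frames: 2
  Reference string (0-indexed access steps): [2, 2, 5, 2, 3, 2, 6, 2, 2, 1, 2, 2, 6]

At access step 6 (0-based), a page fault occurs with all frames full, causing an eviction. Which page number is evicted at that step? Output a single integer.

Answer: 3

Derivation:
Step 0: ref 2 -> FAULT, frames=[2,-]
Step 1: ref 2 -> HIT, frames=[2,-]
Step 2: ref 5 -> FAULT, frames=[2,5]
Step 3: ref 2 -> HIT, frames=[2,5]
Step 4: ref 3 -> FAULT, evict 2, frames=[3,5]
Step 5: ref 2 -> FAULT, evict 5, frames=[3,2]
Step 6: ref 6 -> FAULT, evict 3, frames=[6,2]
At step 6: evicted page 3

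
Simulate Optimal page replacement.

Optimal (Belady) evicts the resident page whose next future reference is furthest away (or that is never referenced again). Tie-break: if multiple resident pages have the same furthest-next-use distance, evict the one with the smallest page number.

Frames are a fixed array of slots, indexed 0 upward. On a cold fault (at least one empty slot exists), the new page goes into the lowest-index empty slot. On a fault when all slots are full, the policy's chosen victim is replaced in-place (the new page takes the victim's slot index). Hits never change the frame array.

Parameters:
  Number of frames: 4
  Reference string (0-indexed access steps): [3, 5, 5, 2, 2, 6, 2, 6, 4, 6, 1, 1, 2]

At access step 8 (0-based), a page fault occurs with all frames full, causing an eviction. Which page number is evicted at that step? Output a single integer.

Step 0: ref 3 -> FAULT, frames=[3,-,-,-]
Step 1: ref 5 -> FAULT, frames=[3,5,-,-]
Step 2: ref 5 -> HIT, frames=[3,5,-,-]
Step 3: ref 2 -> FAULT, frames=[3,5,2,-]
Step 4: ref 2 -> HIT, frames=[3,5,2,-]
Step 5: ref 6 -> FAULT, frames=[3,5,2,6]
Step 6: ref 2 -> HIT, frames=[3,5,2,6]
Step 7: ref 6 -> HIT, frames=[3,5,2,6]
Step 8: ref 4 -> FAULT, evict 3, frames=[4,5,2,6]
At step 8: evicted page 3

Answer: 3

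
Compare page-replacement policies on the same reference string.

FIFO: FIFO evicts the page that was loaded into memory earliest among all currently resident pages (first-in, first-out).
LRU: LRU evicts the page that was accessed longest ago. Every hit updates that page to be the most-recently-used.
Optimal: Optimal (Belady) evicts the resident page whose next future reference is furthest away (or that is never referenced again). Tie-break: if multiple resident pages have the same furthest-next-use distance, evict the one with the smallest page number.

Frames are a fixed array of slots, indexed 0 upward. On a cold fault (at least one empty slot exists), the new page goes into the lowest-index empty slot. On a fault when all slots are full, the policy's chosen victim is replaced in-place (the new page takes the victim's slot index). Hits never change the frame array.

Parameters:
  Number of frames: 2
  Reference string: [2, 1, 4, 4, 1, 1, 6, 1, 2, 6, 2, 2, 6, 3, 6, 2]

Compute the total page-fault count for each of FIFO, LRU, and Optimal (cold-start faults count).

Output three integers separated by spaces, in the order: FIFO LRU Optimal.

Answer: 9 8 7

Derivation:
--- FIFO ---
  step 0: ref 2 -> FAULT, frames=[2,-] (faults so far: 1)
  step 1: ref 1 -> FAULT, frames=[2,1] (faults so far: 2)
  step 2: ref 4 -> FAULT, evict 2, frames=[4,1] (faults so far: 3)
  step 3: ref 4 -> HIT, frames=[4,1] (faults so far: 3)
  step 4: ref 1 -> HIT, frames=[4,1] (faults so far: 3)
  step 5: ref 1 -> HIT, frames=[4,1] (faults so far: 3)
  step 6: ref 6 -> FAULT, evict 1, frames=[4,6] (faults so far: 4)
  step 7: ref 1 -> FAULT, evict 4, frames=[1,6] (faults so far: 5)
  step 8: ref 2 -> FAULT, evict 6, frames=[1,2] (faults so far: 6)
  step 9: ref 6 -> FAULT, evict 1, frames=[6,2] (faults so far: 7)
  step 10: ref 2 -> HIT, frames=[6,2] (faults so far: 7)
  step 11: ref 2 -> HIT, frames=[6,2] (faults so far: 7)
  step 12: ref 6 -> HIT, frames=[6,2] (faults so far: 7)
  step 13: ref 3 -> FAULT, evict 2, frames=[6,3] (faults so far: 8)
  step 14: ref 6 -> HIT, frames=[6,3] (faults so far: 8)
  step 15: ref 2 -> FAULT, evict 6, frames=[2,3] (faults so far: 9)
  FIFO total faults: 9
--- LRU ---
  step 0: ref 2 -> FAULT, frames=[2,-] (faults so far: 1)
  step 1: ref 1 -> FAULT, frames=[2,1] (faults so far: 2)
  step 2: ref 4 -> FAULT, evict 2, frames=[4,1] (faults so far: 3)
  step 3: ref 4 -> HIT, frames=[4,1] (faults so far: 3)
  step 4: ref 1 -> HIT, frames=[4,1] (faults so far: 3)
  step 5: ref 1 -> HIT, frames=[4,1] (faults so far: 3)
  step 6: ref 6 -> FAULT, evict 4, frames=[6,1] (faults so far: 4)
  step 7: ref 1 -> HIT, frames=[6,1] (faults so far: 4)
  step 8: ref 2 -> FAULT, evict 6, frames=[2,1] (faults so far: 5)
  step 9: ref 6 -> FAULT, evict 1, frames=[2,6] (faults so far: 6)
  step 10: ref 2 -> HIT, frames=[2,6] (faults so far: 6)
  step 11: ref 2 -> HIT, frames=[2,6] (faults so far: 6)
  step 12: ref 6 -> HIT, frames=[2,6] (faults so far: 6)
  step 13: ref 3 -> FAULT, evict 2, frames=[3,6] (faults so far: 7)
  step 14: ref 6 -> HIT, frames=[3,6] (faults so far: 7)
  step 15: ref 2 -> FAULT, evict 3, frames=[2,6] (faults so far: 8)
  LRU total faults: 8
--- Optimal ---
  step 0: ref 2 -> FAULT, frames=[2,-] (faults so far: 1)
  step 1: ref 1 -> FAULT, frames=[2,1] (faults so far: 2)
  step 2: ref 4 -> FAULT, evict 2, frames=[4,1] (faults so far: 3)
  step 3: ref 4 -> HIT, frames=[4,1] (faults so far: 3)
  step 4: ref 1 -> HIT, frames=[4,1] (faults so far: 3)
  step 5: ref 1 -> HIT, frames=[4,1] (faults so far: 3)
  step 6: ref 6 -> FAULT, evict 4, frames=[6,1] (faults so far: 4)
  step 7: ref 1 -> HIT, frames=[6,1] (faults so far: 4)
  step 8: ref 2 -> FAULT, evict 1, frames=[6,2] (faults so far: 5)
  step 9: ref 6 -> HIT, frames=[6,2] (faults so far: 5)
  step 10: ref 2 -> HIT, frames=[6,2] (faults so far: 5)
  step 11: ref 2 -> HIT, frames=[6,2] (faults so far: 5)
  step 12: ref 6 -> HIT, frames=[6,2] (faults so far: 5)
  step 13: ref 3 -> FAULT, evict 2, frames=[6,3] (faults so far: 6)
  step 14: ref 6 -> HIT, frames=[6,3] (faults so far: 6)
  step 15: ref 2 -> FAULT, evict 3, frames=[6,2] (faults so far: 7)
  Optimal total faults: 7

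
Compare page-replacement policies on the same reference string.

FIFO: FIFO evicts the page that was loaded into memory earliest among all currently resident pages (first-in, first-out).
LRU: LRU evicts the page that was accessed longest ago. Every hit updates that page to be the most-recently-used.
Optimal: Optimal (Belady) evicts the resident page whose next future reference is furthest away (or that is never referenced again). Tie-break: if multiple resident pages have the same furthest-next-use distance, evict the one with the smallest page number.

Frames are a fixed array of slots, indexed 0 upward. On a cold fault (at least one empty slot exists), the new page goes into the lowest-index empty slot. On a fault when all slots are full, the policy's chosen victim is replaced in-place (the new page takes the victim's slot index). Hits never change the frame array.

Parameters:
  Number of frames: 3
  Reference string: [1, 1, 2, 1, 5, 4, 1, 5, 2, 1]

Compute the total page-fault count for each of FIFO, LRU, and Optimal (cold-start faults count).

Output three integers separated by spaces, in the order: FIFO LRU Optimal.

Answer: 6 5 5

Derivation:
--- FIFO ---
  step 0: ref 1 -> FAULT, frames=[1,-,-] (faults so far: 1)
  step 1: ref 1 -> HIT, frames=[1,-,-] (faults so far: 1)
  step 2: ref 2 -> FAULT, frames=[1,2,-] (faults so far: 2)
  step 3: ref 1 -> HIT, frames=[1,2,-] (faults so far: 2)
  step 4: ref 5 -> FAULT, frames=[1,2,5] (faults so far: 3)
  step 5: ref 4 -> FAULT, evict 1, frames=[4,2,5] (faults so far: 4)
  step 6: ref 1 -> FAULT, evict 2, frames=[4,1,5] (faults so far: 5)
  step 7: ref 5 -> HIT, frames=[4,1,5] (faults so far: 5)
  step 8: ref 2 -> FAULT, evict 5, frames=[4,1,2] (faults so far: 6)
  step 9: ref 1 -> HIT, frames=[4,1,2] (faults so far: 6)
  FIFO total faults: 6
--- LRU ---
  step 0: ref 1 -> FAULT, frames=[1,-,-] (faults so far: 1)
  step 1: ref 1 -> HIT, frames=[1,-,-] (faults so far: 1)
  step 2: ref 2 -> FAULT, frames=[1,2,-] (faults so far: 2)
  step 3: ref 1 -> HIT, frames=[1,2,-] (faults so far: 2)
  step 4: ref 5 -> FAULT, frames=[1,2,5] (faults so far: 3)
  step 5: ref 4 -> FAULT, evict 2, frames=[1,4,5] (faults so far: 4)
  step 6: ref 1 -> HIT, frames=[1,4,5] (faults so far: 4)
  step 7: ref 5 -> HIT, frames=[1,4,5] (faults so far: 4)
  step 8: ref 2 -> FAULT, evict 4, frames=[1,2,5] (faults so far: 5)
  step 9: ref 1 -> HIT, frames=[1,2,5] (faults so far: 5)
  LRU total faults: 5
--- Optimal ---
  step 0: ref 1 -> FAULT, frames=[1,-,-] (faults so far: 1)
  step 1: ref 1 -> HIT, frames=[1,-,-] (faults so far: 1)
  step 2: ref 2 -> FAULT, frames=[1,2,-] (faults so far: 2)
  step 3: ref 1 -> HIT, frames=[1,2,-] (faults so far: 2)
  step 4: ref 5 -> FAULT, frames=[1,2,5] (faults so far: 3)
  step 5: ref 4 -> FAULT, evict 2, frames=[1,4,5] (faults so far: 4)
  step 6: ref 1 -> HIT, frames=[1,4,5] (faults so far: 4)
  step 7: ref 5 -> HIT, frames=[1,4,5] (faults so far: 4)
  step 8: ref 2 -> FAULT, evict 4, frames=[1,2,5] (faults so far: 5)
  step 9: ref 1 -> HIT, frames=[1,2,5] (faults so far: 5)
  Optimal total faults: 5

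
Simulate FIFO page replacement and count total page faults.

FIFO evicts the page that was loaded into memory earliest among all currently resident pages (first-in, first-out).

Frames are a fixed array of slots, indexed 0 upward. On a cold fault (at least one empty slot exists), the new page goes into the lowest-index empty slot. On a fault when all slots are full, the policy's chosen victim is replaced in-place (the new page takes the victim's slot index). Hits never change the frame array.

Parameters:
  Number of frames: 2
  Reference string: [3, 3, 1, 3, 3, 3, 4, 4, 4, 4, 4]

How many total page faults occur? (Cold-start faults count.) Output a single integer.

Step 0: ref 3 → FAULT, frames=[3,-]
Step 1: ref 3 → HIT, frames=[3,-]
Step 2: ref 1 → FAULT, frames=[3,1]
Step 3: ref 3 → HIT, frames=[3,1]
Step 4: ref 3 → HIT, frames=[3,1]
Step 5: ref 3 → HIT, frames=[3,1]
Step 6: ref 4 → FAULT (evict 3), frames=[4,1]
Step 7: ref 4 → HIT, frames=[4,1]
Step 8: ref 4 → HIT, frames=[4,1]
Step 9: ref 4 → HIT, frames=[4,1]
Step 10: ref 4 → HIT, frames=[4,1]
Total faults: 3

Answer: 3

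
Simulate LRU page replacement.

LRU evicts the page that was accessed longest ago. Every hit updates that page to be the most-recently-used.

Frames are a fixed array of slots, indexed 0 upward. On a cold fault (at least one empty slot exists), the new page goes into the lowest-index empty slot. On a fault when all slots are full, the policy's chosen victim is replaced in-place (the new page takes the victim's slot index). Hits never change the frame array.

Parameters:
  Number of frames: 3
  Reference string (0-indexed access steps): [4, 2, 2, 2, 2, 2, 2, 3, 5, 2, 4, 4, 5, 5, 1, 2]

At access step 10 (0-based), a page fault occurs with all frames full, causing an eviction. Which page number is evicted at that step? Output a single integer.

Step 0: ref 4 -> FAULT, frames=[4,-,-]
Step 1: ref 2 -> FAULT, frames=[4,2,-]
Step 2: ref 2 -> HIT, frames=[4,2,-]
Step 3: ref 2 -> HIT, frames=[4,2,-]
Step 4: ref 2 -> HIT, frames=[4,2,-]
Step 5: ref 2 -> HIT, frames=[4,2,-]
Step 6: ref 2 -> HIT, frames=[4,2,-]
Step 7: ref 3 -> FAULT, frames=[4,2,3]
Step 8: ref 5 -> FAULT, evict 4, frames=[5,2,3]
Step 9: ref 2 -> HIT, frames=[5,2,3]
Step 10: ref 4 -> FAULT, evict 3, frames=[5,2,4]
At step 10: evicted page 3

Answer: 3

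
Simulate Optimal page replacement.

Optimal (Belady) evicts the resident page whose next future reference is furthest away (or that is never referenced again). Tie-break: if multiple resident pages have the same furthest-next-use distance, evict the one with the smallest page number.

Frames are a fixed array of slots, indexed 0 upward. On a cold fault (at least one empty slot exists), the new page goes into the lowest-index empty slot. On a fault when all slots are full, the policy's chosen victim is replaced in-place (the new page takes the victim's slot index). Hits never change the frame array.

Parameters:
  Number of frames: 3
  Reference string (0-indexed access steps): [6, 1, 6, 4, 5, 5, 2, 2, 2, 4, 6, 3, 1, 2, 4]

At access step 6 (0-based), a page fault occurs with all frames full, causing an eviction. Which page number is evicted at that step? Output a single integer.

Answer: 5

Derivation:
Step 0: ref 6 -> FAULT, frames=[6,-,-]
Step 1: ref 1 -> FAULT, frames=[6,1,-]
Step 2: ref 6 -> HIT, frames=[6,1,-]
Step 3: ref 4 -> FAULT, frames=[6,1,4]
Step 4: ref 5 -> FAULT, evict 1, frames=[6,5,4]
Step 5: ref 5 -> HIT, frames=[6,5,4]
Step 6: ref 2 -> FAULT, evict 5, frames=[6,2,4]
At step 6: evicted page 5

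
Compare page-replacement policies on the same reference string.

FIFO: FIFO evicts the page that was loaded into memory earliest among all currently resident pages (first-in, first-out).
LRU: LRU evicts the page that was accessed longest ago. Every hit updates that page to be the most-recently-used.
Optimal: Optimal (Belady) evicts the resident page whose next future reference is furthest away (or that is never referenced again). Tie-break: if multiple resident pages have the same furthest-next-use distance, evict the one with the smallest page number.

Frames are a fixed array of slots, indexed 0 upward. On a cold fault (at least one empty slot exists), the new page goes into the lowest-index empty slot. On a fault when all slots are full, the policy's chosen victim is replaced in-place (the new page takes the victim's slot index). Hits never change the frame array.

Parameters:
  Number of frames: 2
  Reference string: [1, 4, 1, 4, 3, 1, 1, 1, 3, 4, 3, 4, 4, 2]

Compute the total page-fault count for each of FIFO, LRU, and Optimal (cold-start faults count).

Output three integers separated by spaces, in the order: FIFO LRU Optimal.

--- FIFO ---
  step 0: ref 1 -> FAULT, frames=[1,-] (faults so far: 1)
  step 1: ref 4 -> FAULT, frames=[1,4] (faults so far: 2)
  step 2: ref 1 -> HIT, frames=[1,4] (faults so far: 2)
  step 3: ref 4 -> HIT, frames=[1,4] (faults so far: 2)
  step 4: ref 3 -> FAULT, evict 1, frames=[3,4] (faults so far: 3)
  step 5: ref 1 -> FAULT, evict 4, frames=[3,1] (faults so far: 4)
  step 6: ref 1 -> HIT, frames=[3,1] (faults so far: 4)
  step 7: ref 1 -> HIT, frames=[3,1] (faults so far: 4)
  step 8: ref 3 -> HIT, frames=[3,1] (faults so far: 4)
  step 9: ref 4 -> FAULT, evict 3, frames=[4,1] (faults so far: 5)
  step 10: ref 3 -> FAULT, evict 1, frames=[4,3] (faults so far: 6)
  step 11: ref 4 -> HIT, frames=[4,3] (faults so far: 6)
  step 12: ref 4 -> HIT, frames=[4,3] (faults so far: 6)
  step 13: ref 2 -> FAULT, evict 4, frames=[2,3] (faults so far: 7)
  FIFO total faults: 7
--- LRU ---
  step 0: ref 1 -> FAULT, frames=[1,-] (faults so far: 1)
  step 1: ref 4 -> FAULT, frames=[1,4] (faults so far: 2)
  step 2: ref 1 -> HIT, frames=[1,4] (faults so far: 2)
  step 3: ref 4 -> HIT, frames=[1,4] (faults so far: 2)
  step 4: ref 3 -> FAULT, evict 1, frames=[3,4] (faults so far: 3)
  step 5: ref 1 -> FAULT, evict 4, frames=[3,1] (faults so far: 4)
  step 6: ref 1 -> HIT, frames=[3,1] (faults so far: 4)
  step 7: ref 1 -> HIT, frames=[3,1] (faults so far: 4)
  step 8: ref 3 -> HIT, frames=[3,1] (faults so far: 4)
  step 9: ref 4 -> FAULT, evict 1, frames=[3,4] (faults so far: 5)
  step 10: ref 3 -> HIT, frames=[3,4] (faults so far: 5)
  step 11: ref 4 -> HIT, frames=[3,4] (faults so far: 5)
  step 12: ref 4 -> HIT, frames=[3,4] (faults so far: 5)
  step 13: ref 2 -> FAULT, evict 3, frames=[2,4] (faults so far: 6)
  LRU total faults: 6
--- Optimal ---
  step 0: ref 1 -> FAULT, frames=[1,-] (faults so far: 1)
  step 1: ref 4 -> FAULT, frames=[1,4] (faults so far: 2)
  step 2: ref 1 -> HIT, frames=[1,4] (faults so far: 2)
  step 3: ref 4 -> HIT, frames=[1,4] (faults so far: 2)
  step 4: ref 3 -> FAULT, evict 4, frames=[1,3] (faults so far: 3)
  step 5: ref 1 -> HIT, frames=[1,3] (faults so far: 3)
  step 6: ref 1 -> HIT, frames=[1,3] (faults so far: 3)
  step 7: ref 1 -> HIT, frames=[1,3] (faults so far: 3)
  step 8: ref 3 -> HIT, frames=[1,3] (faults so far: 3)
  step 9: ref 4 -> FAULT, evict 1, frames=[4,3] (faults so far: 4)
  step 10: ref 3 -> HIT, frames=[4,3] (faults so far: 4)
  step 11: ref 4 -> HIT, frames=[4,3] (faults so far: 4)
  step 12: ref 4 -> HIT, frames=[4,3] (faults so far: 4)
  step 13: ref 2 -> FAULT, evict 3, frames=[4,2] (faults so far: 5)
  Optimal total faults: 5

Answer: 7 6 5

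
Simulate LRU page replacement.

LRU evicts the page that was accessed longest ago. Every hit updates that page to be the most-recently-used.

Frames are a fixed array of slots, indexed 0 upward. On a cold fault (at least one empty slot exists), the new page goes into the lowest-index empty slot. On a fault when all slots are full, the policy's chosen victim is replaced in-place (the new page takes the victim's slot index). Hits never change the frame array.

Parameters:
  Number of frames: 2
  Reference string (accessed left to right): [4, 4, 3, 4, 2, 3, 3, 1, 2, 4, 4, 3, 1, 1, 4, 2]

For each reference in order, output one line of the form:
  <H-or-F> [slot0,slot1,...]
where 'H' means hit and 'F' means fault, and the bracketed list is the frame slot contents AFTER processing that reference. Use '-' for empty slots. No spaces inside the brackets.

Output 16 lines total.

F [4,-]
H [4,-]
F [4,3]
H [4,3]
F [4,2]
F [3,2]
H [3,2]
F [3,1]
F [2,1]
F [2,4]
H [2,4]
F [3,4]
F [3,1]
H [3,1]
F [4,1]
F [4,2]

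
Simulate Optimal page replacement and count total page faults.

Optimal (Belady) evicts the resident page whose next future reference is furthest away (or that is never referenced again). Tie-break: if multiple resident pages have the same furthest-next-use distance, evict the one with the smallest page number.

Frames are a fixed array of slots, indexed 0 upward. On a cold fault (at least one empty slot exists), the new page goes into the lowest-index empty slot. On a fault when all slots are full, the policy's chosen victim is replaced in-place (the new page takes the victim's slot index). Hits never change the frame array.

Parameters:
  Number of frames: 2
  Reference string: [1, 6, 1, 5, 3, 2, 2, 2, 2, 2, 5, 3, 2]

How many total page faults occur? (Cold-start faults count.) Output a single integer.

Answer: 6

Derivation:
Step 0: ref 1 → FAULT, frames=[1,-]
Step 1: ref 6 → FAULT, frames=[1,6]
Step 2: ref 1 → HIT, frames=[1,6]
Step 3: ref 5 → FAULT (evict 1), frames=[5,6]
Step 4: ref 3 → FAULT (evict 6), frames=[5,3]
Step 5: ref 2 → FAULT (evict 3), frames=[5,2]
Step 6: ref 2 → HIT, frames=[5,2]
Step 7: ref 2 → HIT, frames=[5,2]
Step 8: ref 2 → HIT, frames=[5,2]
Step 9: ref 2 → HIT, frames=[5,2]
Step 10: ref 5 → HIT, frames=[5,2]
Step 11: ref 3 → FAULT (evict 5), frames=[3,2]
Step 12: ref 2 → HIT, frames=[3,2]
Total faults: 6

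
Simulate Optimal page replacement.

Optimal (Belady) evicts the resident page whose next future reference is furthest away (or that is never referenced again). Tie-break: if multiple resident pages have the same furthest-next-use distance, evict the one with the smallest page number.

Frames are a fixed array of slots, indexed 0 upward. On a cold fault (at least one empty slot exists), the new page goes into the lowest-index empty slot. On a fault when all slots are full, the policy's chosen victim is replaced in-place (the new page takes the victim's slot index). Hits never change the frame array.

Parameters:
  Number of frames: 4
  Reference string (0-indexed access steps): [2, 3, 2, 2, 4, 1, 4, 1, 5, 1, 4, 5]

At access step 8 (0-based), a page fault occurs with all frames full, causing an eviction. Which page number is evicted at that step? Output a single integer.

Answer: 2

Derivation:
Step 0: ref 2 -> FAULT, frames=[2,-,-,-]
Step 1: ref 3 -> FAULT, frames=[2,3,-,-]
Step 2: ref 2 -> HIT, frames=[2,3,-,-]
Step 3: ref 2 -> HIT, frames=[2,3,-,-]
Step 4: ref 4 -> FAULT, frames=[2,3,4,-]
Step 5: ref 1 -> FAULT, frames=[2,3,4,1]
Step 6: ref 4 -> HIT, frames=[2,3,4,1]
Step 7: ref 1 -> HIT, frames=[2,3,4,1]
Step 8: ref 5 -> FAULT, evict 2, frames=[5,3,4,1]
At step 8: evicted page 2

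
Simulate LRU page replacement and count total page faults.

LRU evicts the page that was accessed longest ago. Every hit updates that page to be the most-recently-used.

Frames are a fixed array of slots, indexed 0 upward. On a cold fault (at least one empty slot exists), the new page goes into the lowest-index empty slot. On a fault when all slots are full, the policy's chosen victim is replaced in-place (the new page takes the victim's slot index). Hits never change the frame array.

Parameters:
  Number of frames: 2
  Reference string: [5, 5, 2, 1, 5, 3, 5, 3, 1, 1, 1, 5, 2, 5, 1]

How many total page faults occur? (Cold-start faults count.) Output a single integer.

Step 0: ref 5 → FAULT, frames=[5,-]
Step 1: ref 5 → HIT, frames=[5,-]
Step 2: ref 2 → FAULT, frames=[5,2]
Step 3: ref 1 → FAULT (evict 5), frames=[1,2]
Step 4: ref 5 → FAULT (evict 2), frames=[1,5]
Step 5: ref 3 → FAULT (evict 1), frames=[3,5]
Step 6: ref 5 → HIT, frames=[3,5]
Step 7: ref 3 → HIT, frames=[3,5]
Step 8: ref 1 → FAULT (evict 5), frames=[3,1]
Step 9: ref 1 → HIT, frames=[3,1]
Step 10: ref 1 → HIT, frames=[3,1]
Step 11: ref 5 → FAULT (evict 3), frames=[5,1]
Step 12: ref 2 → FAULT (evict 1), frames=[5,2]
Step 13: ref 5 → HIT, frames=[5,2]
Step 14: ref 1 → FAULT (evict 2), frames=[5,1]
Total faults: 9

Answer: 9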